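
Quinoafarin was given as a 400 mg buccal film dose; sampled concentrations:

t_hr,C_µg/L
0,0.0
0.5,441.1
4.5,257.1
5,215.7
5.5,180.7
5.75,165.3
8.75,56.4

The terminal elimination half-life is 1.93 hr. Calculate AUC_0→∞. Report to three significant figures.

AUC = 2260 µg/L·hr

Trapezoidal AUC_0→8.75:
  [0→0.5]: (0.0+441.1)/2 × 0.5 = 110.275
  [0.5→4.5]: (441.1+257.1)/2 × 4 = 1396.4
  [4.5→5]: (257.1+215.7)/2 × 0.5 = 118.2
  [5→5.5]: (215.7+180.7)/2 × 0.5 = 99.1
  [5.5→5.75]: (180.7+165.3)/2 × 0.25 = 43.25
  [5.75→8.75]: (165.3+56.4)/2 × 3 = 332.55
  Sum = 2099.775 µg/L·hr
k_e = ln2 / t½ = 0.693147 / 1.93 = 0.3591 hr^-1
Extrapolated tail: C_last / k_e = 56.4 / 0.3591 = 157.059
AUC_0→∞ = 2099.775 + 157.059 = 2256.834 µg/L·hr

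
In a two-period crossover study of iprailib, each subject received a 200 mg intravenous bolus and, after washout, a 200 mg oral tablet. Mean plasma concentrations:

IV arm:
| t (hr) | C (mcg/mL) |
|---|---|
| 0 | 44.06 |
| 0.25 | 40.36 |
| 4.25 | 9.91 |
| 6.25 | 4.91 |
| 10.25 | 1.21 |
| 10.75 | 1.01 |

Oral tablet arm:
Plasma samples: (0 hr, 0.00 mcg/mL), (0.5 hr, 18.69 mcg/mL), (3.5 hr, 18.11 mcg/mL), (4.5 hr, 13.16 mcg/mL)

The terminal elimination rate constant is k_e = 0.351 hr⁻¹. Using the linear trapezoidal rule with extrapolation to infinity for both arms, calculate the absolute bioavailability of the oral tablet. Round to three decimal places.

F = 0.798

Trapezoidal AUC_0→10.75 (IV):
  [0→0.25]: (44.06+40.36)/2 × 0.25 = 10.5525
  [0.25→4.25]: (40.36+9.91)/2 × 4 = 100.54
  [4.25→6.25]: (9.91+4.91)/2 × 2 = 14.82
  [6.25→10.25]: (4.91+1.21)/2 × 4 = 12.24
  [10.25→10.75]: (1.21+1.01)/2 × 0.5 = 0.555
  Sum = 138.7075 mcg/mL·hr
IV tail: 1.01/0.351 = 2.877; AUC_iv,0→∞ = 138.7075 + 2.877 = 141.5845 mcg/mL·hr
Trapezoidal AUC_0→4.5 (oral tablet):
  [0→0.5]: (0.00+18.69)/2 × 0.5 = 4.6725
  [0.5→3.5]: (18.69+18.11)/2 × 3 = 55.2
  [3.5→4.5]: (18.11+13.16)/2 × 1 = 15.635
  Sum = 75.5075 mcg/mL·hr
oral tablet tail: 13.16/0.351 = 37.493; AUC_ev,0→∞ = 75.5075 + 37.493 = 113.0005 mcg/mL·hr
F = (AUC_ev/D_ev)/(AUC_iv/D_iv) = (113.0005/200)/(141.5845/200) = 0.5650025/0.7079225 = 0.7981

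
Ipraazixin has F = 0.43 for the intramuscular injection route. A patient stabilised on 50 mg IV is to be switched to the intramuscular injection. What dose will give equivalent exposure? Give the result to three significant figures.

For equal systemic exposure: F × D_ev = D_iv
D_ev = D_iv / F = 50 / 0.43 = 116.279 mg

D_intramuscular = 116 mg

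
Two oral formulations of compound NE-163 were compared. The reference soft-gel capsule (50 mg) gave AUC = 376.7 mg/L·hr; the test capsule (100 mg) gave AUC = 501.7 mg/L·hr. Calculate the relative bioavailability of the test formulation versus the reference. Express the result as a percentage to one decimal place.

F_rel = (AUC_test/D_test) / (AUC_ref/D_ref)
      = (501.7/100) / (376.7/50)
      = 5.017 / 7.534 = 0.6659 = 66.59%

F_rel = 66.6%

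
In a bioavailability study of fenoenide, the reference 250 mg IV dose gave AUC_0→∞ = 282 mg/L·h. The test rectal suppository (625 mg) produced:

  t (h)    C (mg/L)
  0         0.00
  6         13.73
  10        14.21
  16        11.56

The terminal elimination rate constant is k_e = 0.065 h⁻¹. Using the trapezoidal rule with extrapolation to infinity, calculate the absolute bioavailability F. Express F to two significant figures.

F = 0.50

Trapezoidal AUC_0→16 (rectal suppository):
  [0→6]: (0.00+13.73)/2 × 6 = 41.19
  [6→10]: (13.73+14.21)/2 × 4 = 55.88
  [10→16]: (14.21+11.56)/2 × 6 = 77.31
  Sum = 174.38 mg/L·h
Tail: C_last/k_e = 11.56/0.065 = 177.846
AUC_0→∞ (rectal suppository) = 174.38 + 177.846 = 352.226 mg/L·h
F = (AUC_ev/D_ev)/(AUC_iv/D_iv) = (352.226/625)/(282/250) = 0.5635616/1.128 = 0.4996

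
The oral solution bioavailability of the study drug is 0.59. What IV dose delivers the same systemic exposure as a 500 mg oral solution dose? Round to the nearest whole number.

Systemic exposure from an extravascular dose = F × D_ev, so the equivalent IV dose is F × D_ev.
D_iv = F × D_ev = 0.59 × 500 = 295 mg

D_iv = 295 mg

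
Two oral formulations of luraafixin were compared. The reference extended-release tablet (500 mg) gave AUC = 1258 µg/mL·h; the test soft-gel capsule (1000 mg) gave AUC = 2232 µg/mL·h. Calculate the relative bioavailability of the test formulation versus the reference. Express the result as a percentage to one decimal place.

F_rel = 88.7%

F_rel = (AUC_test/D_test) / (AUC_ref/D_ref)
      = (2232/1000) / (1258/500)
      = 2.232 / 2.516 = 0.8871 = 88.71%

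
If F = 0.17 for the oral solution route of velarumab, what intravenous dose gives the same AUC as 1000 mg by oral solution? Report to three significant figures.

Systemic exposure from an extravascular dose = F × D_ev, so the equivalent IV dose is F × D_ev.
D_iv = F × D_ev = 0.17 × 1000 = 170 mg

D_iv = 170 mg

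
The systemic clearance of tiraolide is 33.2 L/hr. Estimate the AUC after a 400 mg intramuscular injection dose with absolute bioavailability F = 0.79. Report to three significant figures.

AUC_0→∞ = F × Dose / CL
        = 0.79 × 400 / 33.2 = 9.51807 mg/L·hr

AUC = 9.52 mg/L·hr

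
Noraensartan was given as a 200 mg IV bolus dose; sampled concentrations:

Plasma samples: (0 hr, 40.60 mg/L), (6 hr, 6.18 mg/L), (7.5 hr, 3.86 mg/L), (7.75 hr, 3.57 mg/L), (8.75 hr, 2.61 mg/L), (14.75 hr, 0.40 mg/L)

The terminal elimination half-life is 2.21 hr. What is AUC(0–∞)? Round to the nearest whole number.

AUC = 162 mg/L·hr

Trapezoidal AUC_0→14.75:
  [0→6]: (40.60+6.18)/2 × 6 = 140.34
  [6→7.5]: (6.18+3.86)/2 × 1.5 = 7.53
  [7.5→7.75]: (3.86+3.57)/2 × 0.25 = 0.92875
  [7.75→8.75]: (3.57+2.61)/2 × 1 = 3.09
  [8.75→14.75]: (2.61+0.40)/2 × 6 = 9.03
  Sum = 160.91875 mg/L·hr
k_e = ln2 / t½ = 0.693147 / 2.21 = 0.3136 hr^-1
Extrapolated tail: C_last / k_e = 0.40 / 0.3136 = 1.276
AUC_0→∞ = 160.91875 + 1.276 = 162.19475 mg/L·hr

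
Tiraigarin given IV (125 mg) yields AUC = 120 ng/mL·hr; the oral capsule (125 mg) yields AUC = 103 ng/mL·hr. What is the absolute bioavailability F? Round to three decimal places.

F = (AUC_ev / D_ev) / (AUC_iv / D_iv)
  = (103/125) / (120/125)
  = 0.824 / 0.96 = 0.8583

F = 0.858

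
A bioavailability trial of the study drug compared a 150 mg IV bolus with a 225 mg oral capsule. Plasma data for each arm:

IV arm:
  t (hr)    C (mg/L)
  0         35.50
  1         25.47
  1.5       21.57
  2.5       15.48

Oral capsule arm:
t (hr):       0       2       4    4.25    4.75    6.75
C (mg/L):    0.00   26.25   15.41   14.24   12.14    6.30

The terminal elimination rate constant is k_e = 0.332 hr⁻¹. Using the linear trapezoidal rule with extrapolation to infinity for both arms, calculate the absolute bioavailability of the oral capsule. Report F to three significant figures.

Trapezoidal AUC_0→2.5 (IV):
  [0→1]: (35.50+25.47)/2 × 1 = 30.485
  [1→1.5]: (25.47+21.57)/2 × 0.5 = 11.76
  [1.5→2.5]: (21.57+15.48)/2 × 1 = 18.525
  Sum = 60.77 mg/L·hr
IV tail: 15.48/0.332 = 46.627; AUC_iv,0→∞ = 60.77 + 46.627 = 107.397 mg/L·hr
Trapezoidal AUC_0→6.75 (oral capsule):
  [0→2]: (0.00+26.25)/2 × 2 = 26.25
  [2→4]: (26.25+15.41)/2 × 2 = 41.66
  [4→4.25]: (15.41+14.24)/2 × 0.25 = 3.70625
  [4.25→4.75]: (14.24+12.14)/2 × 0.5 = 6.595
  [4.75→6.75]: (12.14+6.30)/2 × 2 = 18.44
  Sum = 96.65125 mg/L·hr
oral capsule tail: 6.30/0.332 = 18.976; AUC_ev,0→∞ = 96.65125 + 18.976 = 115.62725 mg/L·hr
F = (AUC_ev/D_ev)/(AUC_iv/D_iv) = (115.62725/225)/(107.397/150) = 0.513899/0.71598 = 0.7178

F = 0.718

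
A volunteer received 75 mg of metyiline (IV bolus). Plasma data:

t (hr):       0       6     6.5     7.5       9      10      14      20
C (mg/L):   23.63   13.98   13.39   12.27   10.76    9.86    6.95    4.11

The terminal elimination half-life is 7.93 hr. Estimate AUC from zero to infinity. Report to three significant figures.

AUC = 274 mg/L·hr

Trapezoidal AUC_0→20:
  [0→6]: (23.63+13.98)/2 × 6 = 112.83
  [6→6.5]: (13.98+13.39)/2 × 0.5 = 6.8425
  [6.5→7.5]: (13.39+12.27)/2 × 1 = 12.83
  [7.5→9]: (12.27+10.76)/2 × 1.5 = 17.2725
  [9→10]: (10.76+9.86)/2 × 1 = 10.31
  [10→14]: (9.86+6.95)/2 × 4 = 33.62
  [14→20]: (6.95+4.11)/2 × 6 = 33.18
  Sum = 226.885 mg/L·hr
k_e = ln2 / t½ = 0.693147 / 7.93 = 0.0874 hr^-1
Extrapolated tail: C_last / k_e = 4.11 / 0.0874 = 47.025
AUC_0→∞ = 226.885 + 47.025 = 273.91 mg/L·hr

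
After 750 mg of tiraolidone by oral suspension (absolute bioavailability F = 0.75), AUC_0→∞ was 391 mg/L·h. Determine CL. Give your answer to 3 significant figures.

CL = 1.44 L/h

CL = F × Dose / AUC_0→∞
   = 0.75 × 750 / 391 = 1.43862 L/h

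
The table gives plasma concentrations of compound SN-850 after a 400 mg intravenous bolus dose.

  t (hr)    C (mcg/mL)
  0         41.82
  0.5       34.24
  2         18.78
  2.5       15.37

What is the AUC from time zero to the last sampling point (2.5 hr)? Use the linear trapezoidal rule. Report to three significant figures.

AUC = 67.3 mcg/mL·hr

Trapezoidal AUC_0→2.5:
  [0→0.5]: (41.82+34.24)/2 × 0.5 = 19.015
  [0.5→2]: (34.24+18.78)/2 × 1.5 = 39.765
  [2→2.5]: (18.78+15.37)/2 × 0.5 = 8.5375
  Sum = 67.3175 mcg/mL·hr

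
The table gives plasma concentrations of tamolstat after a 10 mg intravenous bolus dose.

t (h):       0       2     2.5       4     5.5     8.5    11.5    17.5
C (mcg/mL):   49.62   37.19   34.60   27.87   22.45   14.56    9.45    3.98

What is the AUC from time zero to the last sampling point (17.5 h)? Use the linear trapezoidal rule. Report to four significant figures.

Trapezoidal AUC_0→17.5:
  [0→2]: (49.62+37.19)/2 × 2 = 86.81
  [2→2.5]: (37.19+34.60)/2 × 0.5 = 17.9475
  [2.5→4]: (34.60+27.87)/2 × 1.5 = 46.8525
  [4→5.5]: (27.87+22.45)/2 × 1.5 = 37.74
  [5.5→8.5]: (22.45+14.56)/2 × 3 = 55.515
  [8.5→11.5]: (14.56+9.45)/2 × 3 = 36.015
  [11.5→17.5]: (9.45+3.98)/2 × 6 = 40.29
  Sum = 321.17 mcg/mL·h

AUC = 321.2 mcg/mL·h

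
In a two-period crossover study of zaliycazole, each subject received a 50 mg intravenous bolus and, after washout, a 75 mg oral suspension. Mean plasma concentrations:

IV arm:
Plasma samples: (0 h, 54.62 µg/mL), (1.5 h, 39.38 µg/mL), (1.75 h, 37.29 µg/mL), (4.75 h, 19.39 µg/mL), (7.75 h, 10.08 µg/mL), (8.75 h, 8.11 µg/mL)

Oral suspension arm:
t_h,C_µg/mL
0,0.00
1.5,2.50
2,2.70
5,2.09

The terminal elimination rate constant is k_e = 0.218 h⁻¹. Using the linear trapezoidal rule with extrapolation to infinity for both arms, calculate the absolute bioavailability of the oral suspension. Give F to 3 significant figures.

Trapezoidal AUC_0→8.75 (IV):
  [0→1.5]: (54.62+39.38)/2 × 1.5 = 70.5
  [1.5→1.75]: (39.38+37.29)/2 × 0.25 = 9.58375
  [1.75→4.75]: (37.29+19.39)/2 × 3 = 85.02
  [4.75→7.75]: (19.39+10.08)/2 × 3 = 44.205
  [7.75→8.75]: (10.08+8.11)/2 × 1 = 9.095
  Sum = 218.40375 µg/mL·h
IV tail: 8.11/0.218 = 37.202; AUC_iv,0→∞ = 218.40375 + 37.202 = 255.60575 µg/mL·h
Trapezoidal AUC_0→5 (oral suspension):
  [0→1.5]: (0.00+2.50)/2 × 1.5 = 1.875
  [1.5→2]: (2.50+2.70)/2 × 0.5 = 1.3
  [2→5]: (2.70+2.09)/2 × 3 = 7.185
  Sum = 10.36 µg/mL·h
oral suspension tail: 2.09/0.218 = 9.587; AUC_ev,0→∞ = 10.36 + 9.587 = 19.947 µg/mL·h
F = (AUC_ev/D_ev)/(AUC_iv/D_iv) = (19.947/75)/(255.60575/50) = 0.26596/5.112115 = 0.0520

F = 0.0520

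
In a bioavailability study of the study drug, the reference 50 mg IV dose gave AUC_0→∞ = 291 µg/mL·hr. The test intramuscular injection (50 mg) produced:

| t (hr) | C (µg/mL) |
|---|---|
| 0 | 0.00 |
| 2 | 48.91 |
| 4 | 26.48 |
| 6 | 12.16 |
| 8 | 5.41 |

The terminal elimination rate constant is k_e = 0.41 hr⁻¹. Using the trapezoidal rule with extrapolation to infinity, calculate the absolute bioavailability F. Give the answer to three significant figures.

Trapezoidal AUC_0→8 (intramuscular injection):
  [0→2]: (0.00+48.91)/2 × 2 = 48.91
  [2→4]: (48.91+26.48)/2 × 2 = 75.39
  [4→6]: (26.48+12.16)/2 × 2 = 38.64
  [6→8]: (12.16+5.41)/2 × 2 = 17.57
  Sum = 180.51 µg/mL·hr
Tail: C_last/k_e = 5.41/0.41 = 13.195
AUC_0→∞ (intramuscular injection) = 180.51 + 13.195 = 193.705 µg/mL·hr
F = (AUC_ev/D_ev)/(AUC_iv/D_iv) = (193.705/50)/(291/50) = 3.8741/5.82 = 0.6657

F = 0.666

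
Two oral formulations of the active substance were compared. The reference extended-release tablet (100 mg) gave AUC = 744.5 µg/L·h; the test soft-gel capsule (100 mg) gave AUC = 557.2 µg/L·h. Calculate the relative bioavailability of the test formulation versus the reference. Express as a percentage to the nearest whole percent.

F_rel = (AUC_test/D_test) / (AUC_ref/D_ref)
      = (557.2/100) / (744.5/100)
      = 5.572 / 7.445 = 0.7484 = 74.84%

F_rel = 75%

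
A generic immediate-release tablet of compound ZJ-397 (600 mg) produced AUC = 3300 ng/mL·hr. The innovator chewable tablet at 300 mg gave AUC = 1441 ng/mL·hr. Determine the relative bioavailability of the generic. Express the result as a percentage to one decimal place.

F_rel = 114.5%

F_rel = (AUC_test/D_test) / (AUC_ref/D_ref)
      = (3300/600) / (1441/300)
      = 5.5 / 4.80333 = 1.1450 = 114.50%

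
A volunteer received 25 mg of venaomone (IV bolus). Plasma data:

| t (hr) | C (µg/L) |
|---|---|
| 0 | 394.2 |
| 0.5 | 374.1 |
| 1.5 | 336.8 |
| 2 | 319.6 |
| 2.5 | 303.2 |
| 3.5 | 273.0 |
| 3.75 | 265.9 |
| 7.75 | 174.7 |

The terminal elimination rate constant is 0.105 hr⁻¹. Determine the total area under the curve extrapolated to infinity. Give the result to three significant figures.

Trapezoidal AUC_0→7.75:
  [0→0.5]: (394.2+374.1)/2 × 0.5 = 192.075
  [0.5→1.5]: (374.1+336.8)/2 × 1 = 355.45
  [1.5→2]: (336.8+319.6)/2 × 0.5 = 164.1
  [2→2.5]: (319.6+303.2)/2 × 0.5 = 155.7
  [2.5→3.5]: (303.2+273.0)/2 × 1 = 288.1
  [3.5→3.75]: (273.0+265.9)/2 × 0.25 = 67.3625
  [3.75→7.75]: (265.9+174.7)/2 × 4 = 881.2
  Sum = 2103.9875 µg/L·hr
Extrapolated tail: C_last / k_e = 174.7 / 0.105 = 1663.810
AUC_0→∞ = 2103.9875 + 1663.810 = 3767.7975 µg/L·hr

AUC = 3770 µg/L·hr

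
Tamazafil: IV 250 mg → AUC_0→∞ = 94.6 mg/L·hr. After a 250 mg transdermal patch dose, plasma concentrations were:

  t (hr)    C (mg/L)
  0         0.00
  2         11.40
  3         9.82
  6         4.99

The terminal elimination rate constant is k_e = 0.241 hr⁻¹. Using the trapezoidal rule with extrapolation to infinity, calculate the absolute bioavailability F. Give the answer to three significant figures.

Trapezoidal AUC_0→6 (transdermal patch):
  [0→2]: (0.00+11.40)/2 × 2 = 11.4
  [2→3]: (11.40+9.82)/2 × 1 = 10.61
  [3→6]: (9.82+4.99)/2 × 3 = 22.215
  Sum = 44.225 mg/L·hr
Tail: C_last/k_e = 4.99/0.241 = 20.705
AUC_0→∞ (transdermal patch) = 44.225 + 20.705 = 64.93 mg/L·hr
F = (AUC_ev/D_ev)/(AUC_iv/D_iv) = (64.93/250)/(94.6/250) = 0.25972/0.3784 = 0.6864

F = 0.686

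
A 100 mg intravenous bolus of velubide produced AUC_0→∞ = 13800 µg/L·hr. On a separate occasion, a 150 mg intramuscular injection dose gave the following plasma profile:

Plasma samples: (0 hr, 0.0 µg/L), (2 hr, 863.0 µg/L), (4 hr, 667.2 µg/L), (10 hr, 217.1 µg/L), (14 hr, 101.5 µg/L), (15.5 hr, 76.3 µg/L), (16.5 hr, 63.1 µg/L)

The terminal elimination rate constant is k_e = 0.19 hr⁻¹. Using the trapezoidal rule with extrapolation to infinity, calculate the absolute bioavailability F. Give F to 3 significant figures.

Trapezoidal AUC_0→16.5 (intramuscular injection):
  [0→2]: (0.0+863.0)/2 × 2 = 863.0
  [2→4]: (863.0+667.2)/2 × 2 = 1530.2
  [4→10]: (667.2+217.1)/2 × 6 = 2652.9
  [10→14]: (217.1+101.5)/2 × 4 = 637.2
  [14→15.5]: (101.5+76.3)/2 × 1.5 = 133.35
  [15.5→16.5]: (76.3+63.1)/2 × 1 = 69.7
  Sum = 5886.35 µg/L·hr
Tail: C_last/k_e = 63.1/0.19 = 332.105
AUC_0→∞ (intramuscular injection) = 5886.35 + 332.105 = 6218.455 µg/L·hr
F = (AUC_ev/D_ev)/(AUC_iv/D_iv) = (6218.455/150)/(13800/100) = 41.4564/138 = 0.3004

F = 0.300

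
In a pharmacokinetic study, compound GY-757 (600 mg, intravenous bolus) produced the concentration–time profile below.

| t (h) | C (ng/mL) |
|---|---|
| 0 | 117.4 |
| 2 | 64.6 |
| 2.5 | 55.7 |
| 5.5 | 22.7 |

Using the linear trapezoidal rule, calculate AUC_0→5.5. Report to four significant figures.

AUC = 329.7 ng/mL·h

Trapezoidal AUC_0→5.5:
  [0→2]: (117.4+64.6)/2 × 2 = 182.0
  [2→2.5]: (64.6+55.7)/2 × 0.5 = 30.075
  [2.5→5.5]: (55.7+22.7)/2 × 3 = 117.6
  Sum = 329.675 ng/mL·h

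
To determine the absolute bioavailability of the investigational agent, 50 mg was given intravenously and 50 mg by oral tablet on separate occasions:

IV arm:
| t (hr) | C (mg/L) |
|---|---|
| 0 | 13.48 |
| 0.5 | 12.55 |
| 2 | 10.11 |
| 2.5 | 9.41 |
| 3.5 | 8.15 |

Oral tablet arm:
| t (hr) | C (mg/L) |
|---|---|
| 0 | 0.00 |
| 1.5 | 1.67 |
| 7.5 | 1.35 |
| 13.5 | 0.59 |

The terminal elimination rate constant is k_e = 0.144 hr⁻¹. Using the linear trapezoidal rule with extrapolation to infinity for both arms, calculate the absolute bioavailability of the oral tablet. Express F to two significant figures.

Trapezoidal AUC_0→3.5 (IV):
  [0→0.5]: (13.48+12.55)/2 × 0.5 = 6.5075
  [0.5→2]: (12.55+10.11)/2 × 1.5 = 16.995
  [2→2.5]: (10.11+9.41)/2 × 0.5 = 4.88
  [2.5→3.5]: (9.41+8.15)/2 × 1 = 8.78
  Sum = 37.1625 mg/L·hr
IV tail: 8.15/0.144 = 56.597; AUC_iv,0→∞ = 37.1625 + 56.597 = 93.7595 mg/L·hr
Trapezoidal AUC_0→13.5 (oral tablet):
  [0→1.5]: (0.00+1.67)/2 × 1.5 = 1.2525
  [1.5→7.5]: (1.67+1.35)/2 × 6 = 9.06
  [7.5→13.5]: (1.35+0.59)/2 × 6 = 5.82
  Sum = 16.1325 mg/L·hr
oral tablet tail: 0.59/0.144 = 4.097; AUC_ev,0→∞ = 16.1325 + 4.097 = 20.2295 mg/L·hr
F = (AUC_ev/D_ev)/(AUC_iv/D_iv) = (20.2295/50)/(93.7595/50) = 0.40459/1.87519 = 0.2158

F = 0.22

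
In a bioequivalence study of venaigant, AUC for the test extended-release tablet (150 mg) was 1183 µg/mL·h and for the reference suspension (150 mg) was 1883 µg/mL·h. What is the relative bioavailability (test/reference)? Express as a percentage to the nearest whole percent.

F_rel = 63%

F_rel = (AUC_test/D_test) / (AUC_ref/D_ref)
      = (1183/150) / (1883/150)
      = 7.88667 / 12.5533 = 0.6283 = 62.83%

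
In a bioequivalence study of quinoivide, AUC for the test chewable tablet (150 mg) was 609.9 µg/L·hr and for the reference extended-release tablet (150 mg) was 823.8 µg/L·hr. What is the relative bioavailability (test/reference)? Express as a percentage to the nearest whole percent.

F_rel = (AUC_test/D_test) / (AUC_ref/D_ref)
      = (609.9/150) / (823.8/150)
      = 4.066 / 5.492 = 0.7403 = 74.03%

F_rel = 74%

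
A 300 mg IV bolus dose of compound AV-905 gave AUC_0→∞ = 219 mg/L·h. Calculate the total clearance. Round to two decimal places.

CL = 1.37 L/h

CL = Dose_iv / AUC_0→∞
   = 300 / 219 = 1.36986 L/h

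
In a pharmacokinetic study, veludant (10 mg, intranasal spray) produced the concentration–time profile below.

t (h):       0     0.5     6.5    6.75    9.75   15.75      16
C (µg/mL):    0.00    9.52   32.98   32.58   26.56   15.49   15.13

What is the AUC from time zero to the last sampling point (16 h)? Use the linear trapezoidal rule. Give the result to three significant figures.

AUC = 357 µg/mL·h

Trapezoidal AUC_0→16:
  [0→0.5]: (0.00+9.52)/2 × 0.5 = 2.38
  [0.5→6.5]: (9.52+32.98)/2 × 6 = 127.5
  [6.5→6.75]: (32.98+32.58)/2 × 0.25 = 8.195
  [6.75→9.75]: (32.58+26.56)/2 × 3 = 88.71
  [9.75→15.75]: (26.56+15.49)/2 × 6 = 126.15
  [15.75→16]: (15.49+15.13)/2 × 0.25 = 3.8275
  Sum = 356.7625 µg/mL·h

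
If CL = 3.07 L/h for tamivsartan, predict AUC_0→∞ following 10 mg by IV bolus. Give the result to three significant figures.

AUC = 3.26 mg/L·h

AUC_0→∞ = Dose_iv / CL
        = 10 / 3.07 = 3.25733 mg/L·h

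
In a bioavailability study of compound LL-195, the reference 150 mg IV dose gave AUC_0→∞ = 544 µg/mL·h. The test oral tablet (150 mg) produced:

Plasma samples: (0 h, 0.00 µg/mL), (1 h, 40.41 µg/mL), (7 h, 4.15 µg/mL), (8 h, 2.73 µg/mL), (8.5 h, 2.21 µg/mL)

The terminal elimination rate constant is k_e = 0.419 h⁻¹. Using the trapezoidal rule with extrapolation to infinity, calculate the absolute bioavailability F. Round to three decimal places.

F = 0.301

Trapezoidal AUC_0→8.5 (oral tablet):
  [0→1]: (0.00+40.41)/2 × 1 = 20.205
  [1→7]: (40.41+4.15)/2 × 6 = 133.68
  [7→8]: (4.15+2.73)/2 × 1 = 3.44
  [8→8.5]: (2.73+2.21)/2 × 0.5 = 1.235
  Sum = 158.56 µg/mL·h
Tail: C_last/k_e = 2.21/0.419 = 5.274
AUC_0→∞ (oral tablet) = 158.56 + 5.274 = 163.834 µg/mL·h
F = (AUC_ev/D_ev)/(AUC_iv/D_iv) = (163.834/150)/(544/150) = 1.09223/3.62667 = 0.3012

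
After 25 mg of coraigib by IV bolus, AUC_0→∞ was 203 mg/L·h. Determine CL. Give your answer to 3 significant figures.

CL = Dose_iv / AUC_0→∞
   = 25 / 203 = 0.123153 L/h

CL = 0.123 L/h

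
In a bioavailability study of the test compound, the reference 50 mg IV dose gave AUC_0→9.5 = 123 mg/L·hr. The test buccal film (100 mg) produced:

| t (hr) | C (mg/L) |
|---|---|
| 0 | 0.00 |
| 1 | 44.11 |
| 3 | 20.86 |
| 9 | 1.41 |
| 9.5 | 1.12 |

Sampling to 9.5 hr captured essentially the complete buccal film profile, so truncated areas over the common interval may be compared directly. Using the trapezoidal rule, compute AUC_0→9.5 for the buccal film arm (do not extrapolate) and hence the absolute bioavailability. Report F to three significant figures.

F = 0.628

Trapezoidal AUC_0→9.5 (buccal film):
  [0→1]: (0.00+44.11)/2 × 1 = 22.055
  [1→3]: (44.11+20.86)/2 × 2 = 64.97
  [3→9]: (20.86+1.41)/2 × 6 = 66.81
  [9→9.5]: (1.41+1.12)/2 × 0.5 = 0.6325
  Sum = 154.4675 mg/L·hr
F = (AUC_ev/D_ev)/(AUC_iv/D_iv) = (154.4675/100)/(123/50) = 1.544675/2.46 = 0.6279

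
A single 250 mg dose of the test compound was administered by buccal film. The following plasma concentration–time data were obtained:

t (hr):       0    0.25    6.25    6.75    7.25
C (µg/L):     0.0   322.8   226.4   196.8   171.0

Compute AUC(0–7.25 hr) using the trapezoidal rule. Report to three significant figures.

AUC = 1890 µg/L·hr

Trapezoidal AUC_0→7.25:
  [0→0.25]: (0.0+322.8)/2 × 0.25 = 40.35
  [0.25→6.25]: (322.8+226.4)/2 × 6 = 1647.6
  [6.25→6.75]: (226.4+196.8)/2 × 0.5 = 105.8
  [6.75→7.25]: (196.8+171.0)/2 × 0.5 = 91.95
  Sum = 1885.7 µg/L·hr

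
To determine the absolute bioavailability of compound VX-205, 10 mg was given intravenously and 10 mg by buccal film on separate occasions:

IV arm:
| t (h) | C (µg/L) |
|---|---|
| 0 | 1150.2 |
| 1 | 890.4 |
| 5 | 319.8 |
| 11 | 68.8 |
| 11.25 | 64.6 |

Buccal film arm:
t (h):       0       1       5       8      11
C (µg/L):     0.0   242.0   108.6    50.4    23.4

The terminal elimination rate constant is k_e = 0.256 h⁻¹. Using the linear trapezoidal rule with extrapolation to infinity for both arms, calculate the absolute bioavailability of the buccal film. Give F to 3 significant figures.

F = 0.259

Trapezoidal AUC_0→11.25 (IV):
  [0→1]: (1150.2+890.4)/2 × 1 = 1020.3
  [1→5]: (890.4+319.8)/2 × 4 = 2420.4
  [5→11]: (319.8+68.8)/2 × 6 = 1165.8
  [11→11.25]: (68.8+64.6)/2 × 0.25 = 16.675
  Sum = 4623.175 µg/L·h
IV tail: 64.6/0.256 = 252.344; AUC_iv,0→∞ = 4623.175 + 252.344 = 4875.519 µg/L·h
Trapezoidal AUC_0→11 (buccal film):
  [0→1]: (0.0+242.0)/2 × 1 = 121.0
  [1→5]: (242.0+108.6)/2 × 4 = 701.2
  [5→8]: (108.6+50.4)/2 × 3 = 238.5
  [8→11]: (50.4+23.4)/2 × 3 = 110.7
  Sum = 1171.4 µg/L·h
buccal film tail: 23.4/0.256 = 91.406; AUC_ev,0→∞ = 1171.4 + 91.406 = 1262.806 µg/L·h
F = (AUC_ev/D_ev)/(AUC_iv/D_iv) = (1262.806/10)/(4875.519/10) = 126.2806/487.5519 = 0.2590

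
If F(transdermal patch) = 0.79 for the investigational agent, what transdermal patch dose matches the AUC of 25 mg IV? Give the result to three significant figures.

D_transdermal = 31.6 mg

For equal systemic exposure: F × D_ev = D_iv
D_ev = D_iv / F = 25 / 0.79 = 31.6456 mg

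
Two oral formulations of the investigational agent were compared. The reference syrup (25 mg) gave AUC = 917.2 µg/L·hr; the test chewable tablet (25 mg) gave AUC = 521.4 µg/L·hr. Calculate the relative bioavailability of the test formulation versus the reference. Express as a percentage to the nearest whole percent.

F_rel = 57%

F_rel = (AUC_test/D_test) / (AUC_ref/D_ref)
      = (521.4/25) / (917.2/25)
      = 20.856 / 36.688 = 0.5685 = 56.85%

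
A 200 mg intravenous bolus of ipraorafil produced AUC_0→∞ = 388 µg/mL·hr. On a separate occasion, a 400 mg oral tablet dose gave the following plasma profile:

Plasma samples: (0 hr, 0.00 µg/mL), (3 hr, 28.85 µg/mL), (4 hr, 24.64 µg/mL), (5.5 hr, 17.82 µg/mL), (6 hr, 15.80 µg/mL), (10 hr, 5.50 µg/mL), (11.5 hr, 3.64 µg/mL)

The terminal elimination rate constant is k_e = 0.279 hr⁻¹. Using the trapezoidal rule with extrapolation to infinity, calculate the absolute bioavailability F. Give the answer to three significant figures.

F = 0.223

Trapezoidal AUC_0→11.5 (oral tablet):
  [0→3]: (0.00+28.85)/2 × 3 = 43.275
  [3→4]: (28.85+24.64)/2 × 1 = 26.745
  [4→5.5]: (24.64+17.82)/2 × 1.5 = 31.845
  [5.5→6]: (17.82+15.80)/2 × 0.5 = 8.405
  [6→10]: (15.80+5.50)/2 × 4 = 42.6
  [10→11.5]: (5.50+3.64)/2 × 1.5 = 6.855
  Sum = 159.725 µg/mL·hr
Tail: C_last/k_e = 3.64/0.279 = 13.047
AUC_0→∞ (oral tablet) = 159.725 + 13.047 = 172.772 µg/mL·hr
F = (AUC_ev/D_ev)/(AUC_iv/D_iv) = (172.772/400)/(388/200) = 0.43193/1.94 = 0.2226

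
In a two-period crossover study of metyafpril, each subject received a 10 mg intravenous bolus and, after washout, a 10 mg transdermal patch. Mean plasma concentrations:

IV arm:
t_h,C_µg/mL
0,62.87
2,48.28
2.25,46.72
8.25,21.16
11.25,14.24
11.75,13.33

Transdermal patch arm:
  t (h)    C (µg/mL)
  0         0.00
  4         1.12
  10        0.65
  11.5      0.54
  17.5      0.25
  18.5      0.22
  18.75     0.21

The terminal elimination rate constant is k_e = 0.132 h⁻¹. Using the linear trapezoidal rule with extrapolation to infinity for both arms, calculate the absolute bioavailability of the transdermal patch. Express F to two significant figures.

Trapezoidal AUC_0→11.75 (IV):
  [0→2]: (62.87+48.28)/2 × 2 = 111.15
  [2→2.25]: (48.28+46.72)/2 × 0.25 = 11.875
  [2.25→8.25]: (46.72+21.16)/2 × 6 = 203.64
  [8.25→11.25]: (21.16+14.24)/2 × 3 = 53.1
  [11.25→11.75]: (14.24+13.33)/2 × 0.5 = 6.8925
  Sum = 386.6575 µg/mL·h
IV tail: 13.33/0.132 = 100.985; AUC_iv,0→∞ = 386.6575 + 100.985 = 487.6425 µg/mL·h
Trapezoidal AUC_0→18.75 (transdermal patch):
  [0→4]: (0.00+1.12)/2 × 4 = 2.24
  [4→10]: (1.12+0.65)/2 × 6 = 5.31
  [10→11.5]: (0.65+0.54)/2 × 1.5 = 0.8925
  [11.5→17.5]: (0.54+0.25)/2 × 6 = 2.37
  [17.5→18.5]: (0.25+0.22)/2 × 1 = 0.235
  [18.5→18.75]: (0.22+0.21)/2 × 0.25 = 0.05375
  Sum = 11.10125 µg/mL·h
transdermal patch tail: 0.21/0.132 = 1.591; AUC_ev,0→∞ = 11.10125 + 1.591 = 12.69225 µg/mL·h
F = (AUC_ev/D_ev)/(AUC_iv/D_iv) = (12.69225/10)/(487.6425/10) = 1.269225/48.76425 = 0.0260

F = 0.026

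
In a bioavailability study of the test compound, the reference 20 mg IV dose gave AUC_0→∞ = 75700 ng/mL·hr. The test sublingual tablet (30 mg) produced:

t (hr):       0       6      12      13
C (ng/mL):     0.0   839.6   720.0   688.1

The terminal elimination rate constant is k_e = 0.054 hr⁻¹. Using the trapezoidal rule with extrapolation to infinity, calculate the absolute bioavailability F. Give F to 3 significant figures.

F = 0.182

Trapezoidal AUC_0→13 (sublingual tablet):
  [0→6]: (0.0+839.6)/2 × 6 = 2518.8
  [6→12]: (839.6+720.0)/2 × 6 = 4678.8
  [12→13]: (720.0+688.1)/2 × 1 = 704.05
  Sum = 7901.65 ng/mL·hr
Tail: C_last/k_e = 688.1/0.054 = 12742.593
AUC_0→∞ (sublingual tablet) = 7901.65 + 12742.593 = 20644.243 ng/mL·hr
F = (AUC_ev/D_ev)/(AUC_iv/D_iv) = (20644.243/30)/(75700/20) = 688.141/3785 = 0.1818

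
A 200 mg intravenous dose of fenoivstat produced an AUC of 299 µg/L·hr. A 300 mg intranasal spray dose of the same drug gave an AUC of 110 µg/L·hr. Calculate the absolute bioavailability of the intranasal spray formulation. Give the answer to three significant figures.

F = 0.245

F = (AUC_ev / D_ev) / (AUC_iv / D_iv)
  = (110/300) / (299/200)
  = 0.366667 / 1.495 = 0.2453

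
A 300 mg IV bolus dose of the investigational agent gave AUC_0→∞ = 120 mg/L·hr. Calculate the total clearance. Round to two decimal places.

CL = 2.50 L/hr

CL = Dose_iv / AUC_0→∞
   = 300 / 120 = 2.5 L/hr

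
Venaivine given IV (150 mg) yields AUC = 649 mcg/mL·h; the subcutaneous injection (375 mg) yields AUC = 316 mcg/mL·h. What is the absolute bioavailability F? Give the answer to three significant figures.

F = (AUC_ev / D_ev) / (AUC_iv / D_iv)
  = (316/375) / (649/150)
  = 0.842667 / 4.32667 = 0.1948

F = 0.195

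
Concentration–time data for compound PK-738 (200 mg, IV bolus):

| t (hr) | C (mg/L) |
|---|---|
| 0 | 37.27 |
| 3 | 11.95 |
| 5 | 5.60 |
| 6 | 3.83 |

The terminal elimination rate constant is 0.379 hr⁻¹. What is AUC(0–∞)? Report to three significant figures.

Trapezoidal AUC_0→6:
  [0→3]: (37.27+11.95)/2 × 3 = 73.83
  [3→5]: (11.95+5.60)/2 × 2 = 17.55
  [5→6]: (5.60+3.83)/2 × 1 = 4.715
  Sum = 96.095 mg/L·hr
Extrapolated tail: C_last / k_e = 3.83 / 0.379 = 10.106
AUC_0→∞ = 96.095 + 10.106 = 106.201 mg/L·hr

AUC = 106 mg/L·hr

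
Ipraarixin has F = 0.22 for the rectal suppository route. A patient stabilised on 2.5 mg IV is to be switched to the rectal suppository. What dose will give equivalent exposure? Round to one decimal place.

D_rectal = 11.4 mg

For equal systemic exposure: F × D_ev = D_iv
D_ev = D_iv / F = 2.5 / 0.22 = 11.3636 mg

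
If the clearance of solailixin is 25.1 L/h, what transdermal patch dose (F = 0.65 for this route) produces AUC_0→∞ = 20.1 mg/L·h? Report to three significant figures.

Dose = 776 mg

Dose = CL × AUC_0→∞ / F
     = 25.1 × 20.1 / 0.65 = 776.169 mg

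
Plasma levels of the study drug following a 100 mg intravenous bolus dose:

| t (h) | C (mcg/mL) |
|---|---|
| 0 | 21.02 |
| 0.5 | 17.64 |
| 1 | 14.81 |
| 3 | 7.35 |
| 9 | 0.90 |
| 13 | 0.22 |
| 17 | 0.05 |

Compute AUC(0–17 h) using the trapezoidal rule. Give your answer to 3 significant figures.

Trapezoidal AUC_0→17:
  [0→0.5]: (21.02+17.64)/2 × 0.5 = 9.665
  [0.5→1]: (17.64+14.81)/2 × 0.5 = 8.1125
  [1→3]: (14.81+7.35)/2 × 2 = 22.16
  [3→9]: (7.35+0.90)/2 × 6 = 24.75
  [9→13]: (0.90+0.22)/2 × 4 = 2.24
  [13→17]: (0.22+0.05)/2 × 4 = 0.54
  Sum = 67.4675 mcg/mL·h

AUC = 67.5 mcg/mL·h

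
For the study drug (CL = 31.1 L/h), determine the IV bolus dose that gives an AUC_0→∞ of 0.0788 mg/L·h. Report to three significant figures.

Dose = 2.45 mg

Dose_iv = CL × AUC_0→∞
     = 31.1 × 0.0788 = 2.45068 mg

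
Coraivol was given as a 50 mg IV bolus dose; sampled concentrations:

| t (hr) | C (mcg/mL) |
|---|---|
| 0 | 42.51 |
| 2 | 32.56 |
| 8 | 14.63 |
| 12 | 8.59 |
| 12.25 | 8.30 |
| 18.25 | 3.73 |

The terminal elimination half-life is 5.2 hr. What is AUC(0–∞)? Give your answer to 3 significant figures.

AUC = 329 mcg/mL·hr

Trapezoidal AUC_0→18.25:
  [0→2]: (42.51+32.56)/2 × 2 = 75.07
  [2→8]: (32.56+14.63)/2 × 6 = 141.57
  [8→12]: (14.63+8.59)/2 × 4 = 46.44
  [12→12.25]: (8.59+8.30)/2 × 0.25 = 2.11125
  [12.25→18.25]: (8.30+3.73)/2 × 6 = 36.09
  Sum = 301.28125 mcg/mL·hr
k_e = ln2 / t½ = 0.693147 / 5.2 = 0.1333 hr^-1
Extrapolated tail: C_last / k_e = 3.73 / 0.1333 = 27.982
AUC_0→∞ = 301.28125 + 27.982 = 329.26325 mcg/mL·hr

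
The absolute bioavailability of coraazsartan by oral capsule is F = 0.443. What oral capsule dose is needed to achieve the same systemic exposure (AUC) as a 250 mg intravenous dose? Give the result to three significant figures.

For equal systemic exposure: F × D_ev = D_iv
D_ev = D_iv / F = 250 / 0.443 = 564.334 mg

D_oral = 564 mg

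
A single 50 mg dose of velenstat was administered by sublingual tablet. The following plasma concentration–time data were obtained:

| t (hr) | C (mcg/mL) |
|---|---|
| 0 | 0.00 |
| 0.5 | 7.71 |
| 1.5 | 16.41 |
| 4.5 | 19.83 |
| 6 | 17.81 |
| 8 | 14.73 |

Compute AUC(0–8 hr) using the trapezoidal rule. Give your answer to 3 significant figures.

Trapezoidal AUC_0→8:
  [0→0.5]: (0.00+7.71)/2 × 0.5 = 1.9275
  [0.5→1.5]: (7.71+16.41)/2 × 1 = 12.06
  [1.5→4.5]: (16.41+19.83)/2 × 3 = 54.36
  [4.5→6]: (19.83+17.81)/2 × 1.5 = 28.23
  [6→8]: (17.81+14.73)/2 × 2 = 32.54
  Sum = 129.1175 mcg/mL·hr

AUC = 129 mcg/mL·hr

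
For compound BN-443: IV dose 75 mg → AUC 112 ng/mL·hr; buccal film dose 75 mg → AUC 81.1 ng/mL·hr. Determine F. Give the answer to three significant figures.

F = (AUC_ev / D_ev) / (AUC_iv / D_iv)
  = (81.1/75) / (112/75)
  = 1.08133 / 1.49333 = 0.7241

F = 0.724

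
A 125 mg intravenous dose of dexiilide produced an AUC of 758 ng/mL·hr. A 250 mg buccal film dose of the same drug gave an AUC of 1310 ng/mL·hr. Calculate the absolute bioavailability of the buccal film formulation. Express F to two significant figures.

F = (AUC_ev / D_ev) / (AUC_iv / D_iv)
  = (1310/250) / (758/125)
  = 5.24 / 6.064 = 0.8641

F = 0.86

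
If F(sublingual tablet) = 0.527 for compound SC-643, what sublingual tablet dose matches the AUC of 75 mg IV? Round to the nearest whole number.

D_sublingual = 142 mg

For equal systemic exposure: F × D_ev = D_iv
D_ev = D_iv / F = 75 / 0.527 = 142.315 mg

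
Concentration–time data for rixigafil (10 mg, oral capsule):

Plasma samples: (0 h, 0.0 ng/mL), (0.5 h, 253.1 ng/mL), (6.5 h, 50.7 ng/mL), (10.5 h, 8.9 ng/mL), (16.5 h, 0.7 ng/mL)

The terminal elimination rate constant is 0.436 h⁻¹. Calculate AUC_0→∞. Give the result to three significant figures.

AUC = 1120 ng/mL·h

Trapezoidal AUC_0→16.5:
  [0→0.5]: (0.0+253.1)/2 × 0.5 = 63.275
  [0.5→6.5]: (253.1+50.7)/2 × 6 = 911.4
  [6.5→10.5]: (50.7+8.9)/2 × 4 = 119.2
  [10.5→16.5]: (8.9+0.7)/2 × 6 = 28.8
  Sum = 1122.675 ng/mL·h
Extrapolated tail: C_last / k_e = 0.7 / 0.436 = 1.606
AUC_0→∞ = 1122.675 + 1.606 = 1124.281 ng/mL·h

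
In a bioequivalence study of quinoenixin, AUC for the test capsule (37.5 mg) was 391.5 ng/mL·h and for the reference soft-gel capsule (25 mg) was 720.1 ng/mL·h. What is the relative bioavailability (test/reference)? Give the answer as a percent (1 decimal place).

F_rel = (AUC_test/D_test) / (AUC_ref/D_ref)
      = (391.5/37.5) / (720.1/25)
      = 10.44 / 28.804 = 0.3624 = 36.24%

F_rel = 36.2%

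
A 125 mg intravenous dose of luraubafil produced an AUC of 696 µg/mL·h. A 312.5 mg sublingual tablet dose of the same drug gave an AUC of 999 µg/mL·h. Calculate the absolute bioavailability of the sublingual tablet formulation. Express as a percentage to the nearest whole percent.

F = 57%

F = (AUC_ev / D_ev) / (AUC_iv / D_iv)
  = (999/312.5) / (696/125)
  = 3.1968 / 5.568 = 0.5741
  = 57.41%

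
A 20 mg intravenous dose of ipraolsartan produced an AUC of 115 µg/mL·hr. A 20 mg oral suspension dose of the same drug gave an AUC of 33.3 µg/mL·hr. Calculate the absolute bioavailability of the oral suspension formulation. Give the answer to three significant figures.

F = 0.290

F = (AUC_ev / D_ev) / (AUC_iv / D_iv)
  = (33.3/20) / (115/20)
  = 1.665 / 5.75 = 0.2896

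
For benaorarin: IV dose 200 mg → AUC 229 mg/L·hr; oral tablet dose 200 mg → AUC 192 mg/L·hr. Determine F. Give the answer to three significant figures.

F = (AUC_ev / D_ev) / (AUC_iv / D_iv)
  = (192/200) / (229/200)
  = 0.96 / 1.145 = 0.8384

F = 0.838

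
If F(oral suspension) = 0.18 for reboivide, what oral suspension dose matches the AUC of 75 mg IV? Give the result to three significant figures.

For equal systemic exposure: F × D_ev = D_iv
D_ev = D_iv / F = 75 / 0.18 = 416.667 mg

D_oral = 417 mg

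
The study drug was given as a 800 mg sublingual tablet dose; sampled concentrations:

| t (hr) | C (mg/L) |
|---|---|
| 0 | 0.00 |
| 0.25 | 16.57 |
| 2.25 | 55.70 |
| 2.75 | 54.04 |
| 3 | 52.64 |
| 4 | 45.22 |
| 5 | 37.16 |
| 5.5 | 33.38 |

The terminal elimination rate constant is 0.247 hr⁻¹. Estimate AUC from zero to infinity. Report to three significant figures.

AUC = 358 mg/L·hr

Trapezoidal AUC_0→5.5:
  [0→0.25]: (0.00+16.57)/2 × 0.25 = 2.07125
  [0.25→2.25]: (16.57+55.70)/2 × 2 = 72.27
  [2.25→2.75]: (55.70+54.04)/2 × 0.5 = 27.435
  [2.75→3]: (54.04+52.64)/2 × 0.25 = 13.335
  [3→4]: (52.64+45.22)/2 × 1 = 48.93
  [4→5]: (45.22+37.16)/2 × 1 = 41.19
  [5→5.5]: (37.16+33.38)/2 × 0.5 = 17.635
  Sum = 222.86625 mg/L·hr
Extrapolated tail: C_last / k_e = 33.38 / 0.247 = 135.142
AUC_0→∞ = 222.86625 + 135.142 = 358.00825 mg/L·hr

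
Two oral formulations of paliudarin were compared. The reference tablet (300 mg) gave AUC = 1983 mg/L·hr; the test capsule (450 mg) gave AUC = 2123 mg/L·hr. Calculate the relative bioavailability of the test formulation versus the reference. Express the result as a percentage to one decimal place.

F_rel = 71.4%

F_rel = (AUC_test/D_test) / (AUC_ref/D_ref)
      = (2123/450) / (1983/300)
      = 4.71778 / 6.61 = 0.7137 = 71.37%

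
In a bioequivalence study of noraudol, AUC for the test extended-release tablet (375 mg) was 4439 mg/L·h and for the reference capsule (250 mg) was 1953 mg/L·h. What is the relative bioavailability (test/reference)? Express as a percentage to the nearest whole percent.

F_rel = (AUC_test/D_test) / (AUC_ref/D_ref)
      = (4439/375) / (1953/250)
      = 11.8373 / 7.812 = 1.5153 = 151.53%

F_rel = 152%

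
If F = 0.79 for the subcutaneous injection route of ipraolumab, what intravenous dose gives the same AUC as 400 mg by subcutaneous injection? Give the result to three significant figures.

Systemic exposure from an extravascular dose = F × D_ev, so the equivalent IV dose is F × D_ev.
D_iv = F × D_ev = 0.79 × 400 = 316 mg

D_iv = 316 mg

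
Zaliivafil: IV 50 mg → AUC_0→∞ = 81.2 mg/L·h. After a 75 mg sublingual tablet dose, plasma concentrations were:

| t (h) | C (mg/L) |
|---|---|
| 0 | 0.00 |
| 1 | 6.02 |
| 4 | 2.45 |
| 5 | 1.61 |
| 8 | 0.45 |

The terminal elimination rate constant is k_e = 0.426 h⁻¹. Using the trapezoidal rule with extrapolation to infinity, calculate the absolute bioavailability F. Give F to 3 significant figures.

Trapezoidal AUC_0→8 (sublingual tablet):
  [0→1]: (0.00+6.02)/2 × 1 = 3.01
  [1→4]: (6.02+2.45)/2 × 3 = 12.705
  [4→5]: (2.45+1.61)/2 × 1 = 2.03
  [5→8]: (1.61+0.45)/2 × 3 = 3.09
  Sum = 20.835 mg/L·h
Tail: C_last/k_e = 0.45/0.426 = 1.056
AUC_0→∞ (sublingual tablet) = 20.835 + 1.056 = 21.891 mg/L·h
F = (AUC_ev/D_ev)/(AUC_iv/D_iv) = (21.891/75)/(81.2/50) = 0.29188/1.624 = 0.1797

F = 0.180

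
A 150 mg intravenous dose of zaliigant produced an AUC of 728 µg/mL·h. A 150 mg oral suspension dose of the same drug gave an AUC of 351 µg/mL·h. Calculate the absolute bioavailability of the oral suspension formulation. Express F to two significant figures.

F = 0.48

F = (AUC_ev / D_ev) / (AUC_iv / D_iv)
  = (351/150) / (728/150)
  = 2.34 / 4.85333 = 0.4821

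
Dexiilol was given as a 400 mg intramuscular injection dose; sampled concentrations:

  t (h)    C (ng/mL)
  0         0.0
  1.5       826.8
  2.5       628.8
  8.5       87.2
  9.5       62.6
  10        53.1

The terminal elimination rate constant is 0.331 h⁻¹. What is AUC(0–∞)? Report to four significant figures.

AUC = 3760 ng/mL·h

Trapezoidal AUC_0→10:
  [0→1.5]: (0.0+826.8)/2 × 1.5 = 620.1
  [1.5→2.5]: (826.8+628.8)/2 × 1 = 727.8
  [2.5→8.5]: (628.8+87.2)/2 × 6 = 2148.0
  [8.5→9.5]: (87.2+62.6)/2 × 1 = 74.9
  [9.5→10]: (62.6+53.1)/2 × 0.5 = 28.925
  Sum = 3599.725 ng/mL·h
Extrapolated tail: C_last / k_e = 53.1 / 0.331 = 160.423
AUC_0→∞ = 3599.725 + 160.423 = 3760.148 ng/mL·h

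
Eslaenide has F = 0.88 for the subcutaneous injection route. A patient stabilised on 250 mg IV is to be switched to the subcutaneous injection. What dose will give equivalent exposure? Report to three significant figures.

D_subcutaneous = 284 mg

For equal systemic exposure: F × D_ev = D_iv
D_ev = D_iv / F = 250 / 0.88 = 284.091 mg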